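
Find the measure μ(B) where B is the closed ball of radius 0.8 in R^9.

Volume = π^{9/2}·(0.8)^9/Γ(11/2) ≈ 0.442718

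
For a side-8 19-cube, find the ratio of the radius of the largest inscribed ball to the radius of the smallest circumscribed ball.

Ratio = (s/2)/(s√19/2) = 19^(-1/2) ≈ 0.229416.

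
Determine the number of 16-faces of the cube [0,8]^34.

f_16(34-cube) = (34 choose 16) · 2^18 = 577755265105920.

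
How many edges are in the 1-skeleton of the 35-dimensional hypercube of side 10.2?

Number of 1-faces = C(35,1)·2^(35-1) = 35·17179869184 = 601295421440.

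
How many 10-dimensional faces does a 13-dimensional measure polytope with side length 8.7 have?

f_10(13-cube) = (13 choose 10) · 2^3 = 2288.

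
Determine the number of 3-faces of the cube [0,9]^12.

Number of 3-faces = C(12,3) · 2^(12-3) = 220 · 512 = 112640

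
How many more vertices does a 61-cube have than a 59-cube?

The 61-cube has 2^61 = 2305843009213693952 vertices. The 59-cube has 2^59 = 576460752303423488 vertices. Difference: 2305843009213693952 - 576460752303423488 = 1729382256910270464.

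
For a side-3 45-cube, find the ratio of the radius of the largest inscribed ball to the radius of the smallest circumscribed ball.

r_in / r_out = (3/2) / (3√45/2) = 1/√45 ≈ 0.149071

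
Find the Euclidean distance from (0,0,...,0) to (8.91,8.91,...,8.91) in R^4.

d = √(8.91² + 8.91² + ... + 8.91²) [4 terms] = √(4·8.91²) = 8.91√4 = 17.82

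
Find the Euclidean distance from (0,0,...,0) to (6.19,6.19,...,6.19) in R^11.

The space diagonal of an n-cube of side s is s√n. Here 6.19·√11 ≈ 20.5299.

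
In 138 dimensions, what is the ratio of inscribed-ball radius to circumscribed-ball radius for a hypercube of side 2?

r_in / r_out = (2/2) / (2√138/2) = 1/√138 ≈ 0.0851257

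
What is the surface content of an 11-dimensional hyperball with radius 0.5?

S = n·V_n(r)/r = 11·V_11(0.5)/0.5 (volume-to-surface relation), giving π^5/15120 ≈ 0.0202394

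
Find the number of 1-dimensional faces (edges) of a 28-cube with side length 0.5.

Number of 1-faces = C(28,1)·2^(28-1) = 28·134217728 = 3758096384.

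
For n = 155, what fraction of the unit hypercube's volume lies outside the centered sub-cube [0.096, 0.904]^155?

Shell fraction = 1 - (1-0.192)^155 ≈ 1 - 4.454e-15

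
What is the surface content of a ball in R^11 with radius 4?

The surface area of an n-ball is 2π^(n/2) r^(n-1) / Γ(n/2). For n=11, r=4: 67108864·π^5/945 ≈ 2.17319e+07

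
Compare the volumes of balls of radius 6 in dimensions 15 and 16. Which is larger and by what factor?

V_15(6) ≈ 1.79349e+11, V_16(6) ≈ 6.63894e+11. The 16-ball is larger by a factor of 3.702.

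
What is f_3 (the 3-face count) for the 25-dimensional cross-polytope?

f_3(25-orthoplex) = 2^4 · (25 choose 4) = 202400.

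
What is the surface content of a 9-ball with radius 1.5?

The surface area of an n-ball is 2π^(n/2) r^(n-1) / Γ(n/2). For n=9, r=1.5: 2187·π^4/280 ≈ 760.835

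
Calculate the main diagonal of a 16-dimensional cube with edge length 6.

The space diagonal of an n-cube of side s is s√n. Here 6·√16 = 24.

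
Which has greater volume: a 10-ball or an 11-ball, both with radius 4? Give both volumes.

V_10(4) ≈ 2.67404e+06. V_11(4) ≈ 7.9025e+06. The 11-ball is larger.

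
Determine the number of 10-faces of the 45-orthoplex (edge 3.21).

Number of 10-faces = 2^(10+1) · C(45,10+1) = 2048 · 10150595910 = 20788420423680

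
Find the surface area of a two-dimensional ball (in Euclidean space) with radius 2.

S_2(2) = 2·π^(2/2)·(2)^1 / Γ(2/2) = 2πr = 2π·2 ≈ 12.5664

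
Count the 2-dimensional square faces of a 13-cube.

An n-cube has C(n,k)·2^(n-k) k-faces. Here C(13,2)·2^11 = 78·2048 = 159744.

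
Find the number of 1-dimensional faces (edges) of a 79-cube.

Number of 1-faces = C(79,1)·2^(79-1) = 79·302231454903657293676544 = 23876284937388926200446976.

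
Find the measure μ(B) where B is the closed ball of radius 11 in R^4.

The n-ball volume is π^(n/2)·r^n/Γ(n/2+1). With n=4, r=11: V = 14641·π^2/2 ≈ 72250.4.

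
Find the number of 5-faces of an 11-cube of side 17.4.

An n-cube has C(n,k)·2^(n-k) k-faces. Here C(11,5)·2^6 = 462·64 = 29568.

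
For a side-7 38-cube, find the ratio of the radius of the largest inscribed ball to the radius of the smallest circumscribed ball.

r_in / r_out = (7/2) / (7√38/2) = 1/√38 ≈ 0.162221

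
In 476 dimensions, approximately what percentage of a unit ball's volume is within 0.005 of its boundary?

1 - (1-0.005)^476 ≈ 0.908 ≈ 90.80%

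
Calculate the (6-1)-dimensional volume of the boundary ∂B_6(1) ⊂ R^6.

S = n·V_n(r)/r = 6·V_6(1)/1 (volume-to-surface relation), giving π^3 ≈ 31.0063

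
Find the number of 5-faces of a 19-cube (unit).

An n-cube has C(n,k)·2^(n-k) k-faces. Here C(19,5)·2^14 = 11628·16384 = 190513152.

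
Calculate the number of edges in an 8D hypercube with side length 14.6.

The 8-cube has n·2^(n-1) = 8·2^7 = 8·128 = 1024 edges.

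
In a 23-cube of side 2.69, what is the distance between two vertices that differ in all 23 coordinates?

||(2.69,2.69,...,2.69)|| = √(23)·2.69 ≈ 12.9008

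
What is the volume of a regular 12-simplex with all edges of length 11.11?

V = (11.11^12 / 12!) · √((12+1) / 2^12) ≈ 415.933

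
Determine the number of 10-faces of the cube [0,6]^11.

Number of 10-faces = C(11,10) · 2^(11-10) = 11 · 2 = 22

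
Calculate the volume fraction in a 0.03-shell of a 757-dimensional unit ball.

Shell fraction = 1 - (1-0.03)^757 ≈ 1 - 9.687e-11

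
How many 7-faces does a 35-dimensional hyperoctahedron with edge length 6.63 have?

Number of 7-faces = 2^(7+1) · C(35,7+1) = 256 · 23535820 = 6025169920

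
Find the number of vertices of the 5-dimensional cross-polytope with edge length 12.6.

The vertices are ±e_1, ..., ±e_5, so there are 2·5 = 10.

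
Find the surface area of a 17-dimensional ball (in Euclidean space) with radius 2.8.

S = n·V_n(r)/r = 17·V_17(2.8)/2.8 (volume-to-surface relation), giving 3.42088e+07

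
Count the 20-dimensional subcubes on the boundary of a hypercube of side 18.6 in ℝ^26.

Choose 20 of 26 axes to span the face (C(26,20) = 230230 ways), then fix each of the remaining 6 coordinates at one of its two extreme values (2^6 = 64 ways): 230230·64 = 14734720.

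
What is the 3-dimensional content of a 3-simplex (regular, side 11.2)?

Volume = (√2/12) · 11.2³ = 165.572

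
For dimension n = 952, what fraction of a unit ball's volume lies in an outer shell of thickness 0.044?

1 - (1-0.044)^952 ≈ 1 - 2.488e-19 ≈ 100.000000%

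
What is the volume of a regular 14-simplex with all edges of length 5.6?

For a regular n-simplex with edge a, V = (a^n / n!)·√((n+1)/2^n). With a=5.6, n=14: V ≈ 0.0103528.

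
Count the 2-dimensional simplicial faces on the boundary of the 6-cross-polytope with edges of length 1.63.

Number of 2-faces = 2^(2+1) · C(6,2+1) = 8 · 20 = 160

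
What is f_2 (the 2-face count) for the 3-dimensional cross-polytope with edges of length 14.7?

Number of 2-faces = 2^(2+1) · C(3,2+1) = 8 · 1 = 8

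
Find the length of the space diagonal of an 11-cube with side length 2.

Diagonal = √11 · 2 ≈ 6.63325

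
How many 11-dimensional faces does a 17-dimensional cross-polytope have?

Number of 11-faces = 2^(11+1) · C(17,11+1) = 4096 · 6188 = 25346048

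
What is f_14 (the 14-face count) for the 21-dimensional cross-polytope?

Each 14-face is the convex hull of 15 vertices, one chosen as ±e_i from each of 15 distinct axes: 2^15·C(21,15) = 1778122752.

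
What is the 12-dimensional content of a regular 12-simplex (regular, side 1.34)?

Volume = 1.34^12 · √(13/2^12) / 12! ≈ 3.94196e-09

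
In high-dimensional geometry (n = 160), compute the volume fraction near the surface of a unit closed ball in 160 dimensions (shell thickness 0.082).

1 - (1-0.082)^160 ≈ 0.9999988654 ≈ 99.999887%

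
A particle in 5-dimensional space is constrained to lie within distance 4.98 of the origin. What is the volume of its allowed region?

Volume = π^{5/2}·(4.98)^5/Γ(7/2) ≈ 16123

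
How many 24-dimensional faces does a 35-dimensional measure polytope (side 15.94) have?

Number of 24-faces = C(35,24) · 2^(35-24) = 417225900 · 2048 = 854478643200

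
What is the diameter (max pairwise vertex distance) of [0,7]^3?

Diagonal = √3 · 7 ≈ 12.1244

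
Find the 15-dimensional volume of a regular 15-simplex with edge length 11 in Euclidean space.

V = (11^15 / 15!) · √((15+1) / 2^15) ≈ 70.5872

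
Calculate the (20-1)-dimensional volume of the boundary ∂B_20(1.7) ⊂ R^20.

The surface area of an n-ball is 2π^(n/2) r^(n-1) / Γ(n/2). For n=20, r=1.7: 12339.4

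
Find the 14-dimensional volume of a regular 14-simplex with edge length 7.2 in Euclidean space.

Volume = 7.2^14 · √(15/2^14) / 14! ≈ 0.349206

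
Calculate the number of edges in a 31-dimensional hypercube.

Number of 1-faces = C(31,1)·2^(31-1) = 31·1073741824 = 33285996544.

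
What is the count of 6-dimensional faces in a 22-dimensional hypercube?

Number of 6-faces = C(22,6) · 2^(22-6) = 74613 · 65536 = 4889837568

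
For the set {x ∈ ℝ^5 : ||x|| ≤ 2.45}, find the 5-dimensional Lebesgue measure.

V_5(2.45) = π^(5/2) · (2.45)^5 / Γ(5/2 + 1) ≈ 464.653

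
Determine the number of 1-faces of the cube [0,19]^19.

f_1(19-cube) = (19 choose 1) · 2^18 = 4980736.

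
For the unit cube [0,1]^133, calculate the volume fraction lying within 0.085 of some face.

Shell fraction = 1 - (1-0.17)^133 ≈ 1 - 1.727e-11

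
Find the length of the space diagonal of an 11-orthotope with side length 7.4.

d = √(7.4² + 7.4² + ... + 7.4²) [11 terms] = √(11·7.4²) = 7.4√11 ≈ 24.543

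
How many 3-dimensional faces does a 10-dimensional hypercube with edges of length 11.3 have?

f_3(10-cube) = (10 choose 3) · 2^7 = 15360.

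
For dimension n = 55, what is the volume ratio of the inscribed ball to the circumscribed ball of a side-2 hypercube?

V_in/V_out = n^(-n/2) = 55^(-55/2) ≈ 1.38047e-48.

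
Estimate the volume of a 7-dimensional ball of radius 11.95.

The n-ball volume is π^(n/2)·r^n/Γ(n/2+1). With n=7, r=11.95: V ≈ 1.6442e+08.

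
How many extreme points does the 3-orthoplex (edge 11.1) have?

An n-cross-polytope has 2n vertices; here n = 3, giving 6.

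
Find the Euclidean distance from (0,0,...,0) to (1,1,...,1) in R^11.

||(1,1,...,1)|| = √(11)·1 ≈ 3.31662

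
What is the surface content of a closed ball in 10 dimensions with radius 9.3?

S = n·V_n(r)/r = 10·V_10(9.3)/9.3 (volume-to-surface relation), giving 1.32713e+10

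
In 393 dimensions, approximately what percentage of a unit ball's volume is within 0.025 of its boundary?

1 - (1-0.025)^393 ≈ 0.999952 ≈ 99.995227%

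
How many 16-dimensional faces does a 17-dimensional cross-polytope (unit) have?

Number of 16-faces = 2^(16+1) · C(17,16+1) = 131072 · 1 = 131072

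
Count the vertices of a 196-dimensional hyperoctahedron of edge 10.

Number of vertices = 2n = 392.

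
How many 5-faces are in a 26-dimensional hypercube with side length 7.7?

An n-cube has C(n,k)·2^(n-k) k-faces. Here C(26,5)·2^21 = 65780·2097152 = 137950658560.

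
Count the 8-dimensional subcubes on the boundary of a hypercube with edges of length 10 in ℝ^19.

f_8(19-cube) = (19 choose 8) · 2^11 = 154791936.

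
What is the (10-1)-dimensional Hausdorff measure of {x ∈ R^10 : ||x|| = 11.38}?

The surface area of an n-ball is 2π^(n/2) r^(n-1) / Γ(n/2). For n=10, r=11.38: 8.16298e+10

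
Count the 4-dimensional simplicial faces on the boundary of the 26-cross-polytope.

Number of 4-faces = 2^(4+1) · C(26,4+1) = 32 · 65780 = 2104960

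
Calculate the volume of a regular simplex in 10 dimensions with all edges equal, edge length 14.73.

For a regular n-simplex with edge a, V = (a^n / n!)·√((n+1)/2^n). With a=14.73, n=10: V ≈ 13734.4.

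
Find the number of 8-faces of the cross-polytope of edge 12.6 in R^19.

Each 8-face is the convex hull of 9 vertices, one chosen as ±e_i from each of 9 distinct axes: 2^9·C(19,9) = 47297536.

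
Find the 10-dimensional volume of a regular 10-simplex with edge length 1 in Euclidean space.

V_10 = √(11) · 1^10 / (10! · 2^(10/2)) ≈ 2.85617e-08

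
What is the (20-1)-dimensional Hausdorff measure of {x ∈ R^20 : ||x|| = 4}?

The surface area of an n-ball is 2π^(n/2) r^(n-1) / Γ(n/2). For n=20, r=4: 4294967296·π^10/2835 ≈ 1.41875e+11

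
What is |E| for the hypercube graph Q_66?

An n-cube has n·2^(n-1) edges. With n = 66: 66·36893488147419103232 = 2434970217729660813312.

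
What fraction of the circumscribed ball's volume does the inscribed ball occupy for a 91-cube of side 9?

V_in/V_out = n^(-n/2) = 91^(-91/2) ≈ 7.30494e-90.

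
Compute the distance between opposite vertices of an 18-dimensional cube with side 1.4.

Diagonal = √18 · 1.4 ≈ 5.9397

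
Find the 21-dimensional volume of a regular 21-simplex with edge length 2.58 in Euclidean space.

V = (2.58^21 / 21!) · √((21+1) / 2^21) ≈ 2.79297e-14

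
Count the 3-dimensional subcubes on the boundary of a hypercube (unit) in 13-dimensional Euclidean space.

f_3(13-cube) = (13 choose 3) · 2^10 = 292864.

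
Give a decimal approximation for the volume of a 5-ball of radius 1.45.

Volume = π^{5/2}·(1.45)^5/Γ(7/2) ≈ 33.7395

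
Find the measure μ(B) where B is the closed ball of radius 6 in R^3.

Volume = π^{3/2}·(6)^3/Γ(5/2) = 288·π ≈ 904.779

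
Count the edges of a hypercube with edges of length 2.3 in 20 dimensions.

An n-cube has n·2^(n-1) edges. With n = 20: 20·524288 = 10485760.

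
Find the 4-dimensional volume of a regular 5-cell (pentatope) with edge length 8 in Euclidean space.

Volume = 8^4 · √(5/2^4) / 4! ≈ 95.4056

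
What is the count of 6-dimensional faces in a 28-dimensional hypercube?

Number of 6-faces = C(28,6) · 2^(28-6) = 376740 · 4194304 = 1580162088960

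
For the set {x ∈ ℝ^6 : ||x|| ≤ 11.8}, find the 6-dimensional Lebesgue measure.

Volume = π^{6/2}·(11.8)^6/Γ(4) ≈ 1.39505e+07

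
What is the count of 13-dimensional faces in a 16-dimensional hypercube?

f_13(16-cube) = (16 choose 13) · 2^3 = 4480.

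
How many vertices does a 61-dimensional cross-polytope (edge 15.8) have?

The vertices are ±e_1, ..., ±e_61, so there are 2·61 = 122.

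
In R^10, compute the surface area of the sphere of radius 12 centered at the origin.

S_10(12) = 2·π^(10/2)·(12)^9 / Γ(10/2) = 429981696·π^5 ≈ 1.31583e+11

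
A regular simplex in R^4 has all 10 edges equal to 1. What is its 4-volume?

V = (1^4 / 4!) · √((4+1) / 2^4) ≈ 0.0232924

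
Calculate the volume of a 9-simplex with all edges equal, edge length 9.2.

For a regular n-simplex with edge a, V = (a^n / n!)·√((n+1)/2^n). With a=9.2, n=9: V ≈ 181.841.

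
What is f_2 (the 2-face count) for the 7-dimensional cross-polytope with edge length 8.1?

An n-cross-polytope has 2^(k+1)·C(n,k+1) k-faces. Here 2^3·C(7,3) = 8·35 = 280.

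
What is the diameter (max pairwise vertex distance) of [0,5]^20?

Diagonal = √20 · 5 ≈ 22.3607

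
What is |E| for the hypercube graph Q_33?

An n-cube has n·2^(n-1) edges. With n = 33: 33·4294967296 = 141733920768.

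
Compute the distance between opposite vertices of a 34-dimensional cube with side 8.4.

The space diagonal of an n-cube of side s is s√n. Here 8.4·√34 ≈ 48.98.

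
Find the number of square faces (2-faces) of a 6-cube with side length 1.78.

f_2(6-cube) = (6 choose 2) · 2^4 = 240.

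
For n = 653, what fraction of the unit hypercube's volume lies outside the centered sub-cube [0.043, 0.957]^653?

Shell fraction = 1 - (1-0.086)^653 ≈ 1 - 3.147e-26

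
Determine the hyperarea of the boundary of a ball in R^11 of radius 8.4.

|∂B_11(8.4)| ≈ 3.62485e+10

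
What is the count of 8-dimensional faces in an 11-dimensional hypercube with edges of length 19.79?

An n-cube has C(n,k)·2^(n-k) k-faces. Here C(11,8)·2^3 = 165·8 = 1320.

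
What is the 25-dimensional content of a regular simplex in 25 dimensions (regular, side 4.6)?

For a regular n-simplex with edge a, V = (a^n / n!)·√((n+1)/2^n). With a=4.6, n=25: V ≈ 2.10335e-12.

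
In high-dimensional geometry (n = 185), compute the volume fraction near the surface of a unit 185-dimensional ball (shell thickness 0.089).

1 - (1-0.089)^185 ≈ 0.9999999676 ≈ 99.999997%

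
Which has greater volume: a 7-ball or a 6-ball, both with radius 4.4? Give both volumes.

V_7(4.4) ≈ 150851. V_6(4.4) ≈ 37498.5. The 7-ball is larger.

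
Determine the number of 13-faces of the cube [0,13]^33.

Number of 13-faces = C(33,13) · 2^(33-13) = 573166440 · 1048576 = 601008572989440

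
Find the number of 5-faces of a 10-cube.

Number of 5-faces = C(10,5) · 2^(10-5) = 252 · 32 = 8064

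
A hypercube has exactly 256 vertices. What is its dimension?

The n-cube has 2^n vertices, and 256 = 2^8, so n = 8.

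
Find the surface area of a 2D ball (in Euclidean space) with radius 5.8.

|∂B_2(5.8)| = 2πr = 2π·5.8 ≈ 36.4425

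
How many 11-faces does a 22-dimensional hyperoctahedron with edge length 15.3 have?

An n-cross-polytope has 2^(k+1)·C(n,k+1) k-faces. Here 2^12·C(22,12) = 4096·646646 = 2648662016.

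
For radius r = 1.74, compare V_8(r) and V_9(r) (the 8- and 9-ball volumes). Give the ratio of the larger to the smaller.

V_8(1.74) ≈ 341.022, V_9(1.74) ≈ 482.237. The 9-ball is larger by a factor of 1.414.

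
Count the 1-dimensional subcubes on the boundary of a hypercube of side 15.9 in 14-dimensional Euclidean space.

f_1(14-cube) = (14 choose 1) · 2^13 = 114688.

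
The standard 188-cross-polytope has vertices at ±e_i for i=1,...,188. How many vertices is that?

The vertices are ±e_1, ..., ±e_188, so there are 2·188 = 376.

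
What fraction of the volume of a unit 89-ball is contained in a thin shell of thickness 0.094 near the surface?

Shell fraction = 1 - (1-0.094)^89 ≈ 0.999847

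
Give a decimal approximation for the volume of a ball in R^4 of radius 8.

V = 2048·π^2 ≈ 20212.9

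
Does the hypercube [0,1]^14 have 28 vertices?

False. The 14-cube has 2^14 = 16384 vertices.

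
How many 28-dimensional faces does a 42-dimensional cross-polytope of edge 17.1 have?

An n-cross-polytope has 2^(k+1)·C(n,k+1) k-faces. Here 2^29·C(42,29) = 536870912·25518731280 = 13700264535376527360.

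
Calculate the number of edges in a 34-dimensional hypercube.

Number of 1-faces = C(34,1)·2^(34-1) = 34·8589934592 = 292057776128.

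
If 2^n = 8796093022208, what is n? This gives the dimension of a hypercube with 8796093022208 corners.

Since 2^n = 8796093022208, we have n = 43.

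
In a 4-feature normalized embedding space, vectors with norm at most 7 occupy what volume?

Volume = π^{4/2}·(7)^4/Γ(3) = 2401·π^2/2 ≈ 11848.5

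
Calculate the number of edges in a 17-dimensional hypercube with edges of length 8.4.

Each of the 2^17 = 131072 vertices has degree 17; total edges = 17·2^17/2 = 1114112.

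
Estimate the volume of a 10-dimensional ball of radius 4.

The n-ball volume is π^(n/2)·r^n/Γ(n/2+1). With n=10, r=4: V = 131072·π^5/15 ≈ 2.67404e+06.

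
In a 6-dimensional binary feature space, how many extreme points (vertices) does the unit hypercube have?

Each vertex is a binary string of length 6, so there are 2^6 = 64.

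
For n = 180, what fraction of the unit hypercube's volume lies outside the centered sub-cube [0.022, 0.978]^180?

1 - (1 - 2·0.022)^180 = 1 - 0.956^180 ≈ 0.999696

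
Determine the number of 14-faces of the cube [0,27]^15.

An n-cube has C(n,k)·2^(n-k) k-faces. Here C(15,14)·2^1 = 15·2 = 30.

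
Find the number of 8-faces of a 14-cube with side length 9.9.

Choose 8 of 14 axes to span the face (C(14,8) = 3003 ways), then fix each of the remaining 6 coordinates at one of its two extreme values (2^6 = 64 ways): 3003·64 = 192192.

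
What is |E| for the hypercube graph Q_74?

The 74-cube has n·2^(n-1) = 74·2^73 = 74·9444732965739290427392 = 698910239464707491627008 edges.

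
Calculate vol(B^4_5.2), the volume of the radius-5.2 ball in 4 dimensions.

V_4(5.2) = π^(4/2) · (5.2)^4 / Γ(4/2 + 1) ≈ 3608.14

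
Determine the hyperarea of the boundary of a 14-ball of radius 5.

S = n·V_n(r)/r = 14·V_14(5)/5 (volume-to-surface relation), giving 244140625·π^7/72 ≈ 1.02413e+10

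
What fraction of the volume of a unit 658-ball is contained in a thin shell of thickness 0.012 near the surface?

Shell fraction = 1 - (1-0.012)^658 ≈ 0.999645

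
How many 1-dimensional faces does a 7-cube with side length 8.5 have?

Number of 1-faces = C(7,1) · 2^(7-1) = 7 · 64 = 448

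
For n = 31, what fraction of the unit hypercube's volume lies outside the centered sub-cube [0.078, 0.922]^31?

Shell fraction = 1 - (1-0.156)^31 ≈ 0.994793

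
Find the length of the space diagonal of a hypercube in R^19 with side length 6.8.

d = √(6.8² + 6.8² + ... + 6.8²) [19 terms] = √(19·6.8²) = 6.8√19 ≈ 29.6405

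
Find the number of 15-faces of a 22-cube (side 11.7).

An n-cube has C(n,k)·2^(n-k) k-faces. Here C(22,15)·2^7 = 170544·128 = 21829632.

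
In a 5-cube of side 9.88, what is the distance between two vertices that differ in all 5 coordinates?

Diagonal = √5 · 9.88 ≈ 22.0924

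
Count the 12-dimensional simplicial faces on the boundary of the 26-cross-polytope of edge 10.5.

Each 12-face is the convex hull of 13 vertices, one chosen as ±e_i from each of 13 distinct axes: 2^13·C(26,13) = 85201715200.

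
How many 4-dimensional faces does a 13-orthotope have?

Choose 4 of 13 axes to span the face (C(13,4) = 715 ways), then fix each of the remaining 9 coordinates at one of its two extreme values (2^9 = 512 ways): 715·512 = 366080.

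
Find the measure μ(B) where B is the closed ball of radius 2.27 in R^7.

V_7(2.27) = π^(7/2) · (2.27)^7 / Γ(7/2 + 1) ≈ 1467.44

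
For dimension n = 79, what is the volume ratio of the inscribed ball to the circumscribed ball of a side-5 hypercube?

The radii are 5/2 and 5√79/2, so the volume ratio is (1/√79)^79 = 79^{-79/2} ≈ 1.10594e-75.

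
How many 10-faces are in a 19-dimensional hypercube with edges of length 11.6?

An n-cube has C(n,k)·2^(n-k) k-faces. Here C(19,10)·2^9 = 92378·512 = 47297536.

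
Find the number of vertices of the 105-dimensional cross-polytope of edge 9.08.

An n-cross-polytope has 2n vertices; here n = 105, giving 210.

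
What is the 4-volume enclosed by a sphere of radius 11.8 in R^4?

V_4(11.8) = π^(4/2) · (11.8)^4 / Γ(4/2 + 1) ≈ 95674.8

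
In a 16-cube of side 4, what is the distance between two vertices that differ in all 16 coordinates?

The space diagonal of an n-cube of side s is s√n. Here 4·√16 = 16.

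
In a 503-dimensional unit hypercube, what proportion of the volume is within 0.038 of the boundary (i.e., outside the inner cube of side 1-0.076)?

1 - (1 - 2·0.038)^503 = 1 - 0.924^503 ≈ 1 - 5.408e-18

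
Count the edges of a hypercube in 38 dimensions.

An n-cube has n·2^(n-1) edges. With n = 38: 38·137438953472 = 5222680231936.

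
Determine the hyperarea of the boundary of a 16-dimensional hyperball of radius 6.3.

S = n·V_n(r)/r = 16·V_16(6.3)/6.3 (volume-to-surface relation), giving 3.6805e+12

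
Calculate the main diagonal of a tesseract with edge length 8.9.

||(8.9,8.9,...,8.9)|| = √(4)·8.9 = 17.8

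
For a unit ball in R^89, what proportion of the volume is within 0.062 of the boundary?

Shell fraction = 1 - (1-0.062)^89 ≈ 0.996642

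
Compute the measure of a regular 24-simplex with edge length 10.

For a regular n-simplex with edge a, V = (a^n / n!)·√((n+1)/2^n). With a=10, n=24: V ≈ 0.00196745.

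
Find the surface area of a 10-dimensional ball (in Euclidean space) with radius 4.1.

The surface area of an n-ball is 2π^(n/2) r^(n-1) / Γ(n/2). For n=10, r=4.1: 8.34878e+06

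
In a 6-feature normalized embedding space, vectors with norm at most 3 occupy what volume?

V = 243·π^3/2 ≈ 3767.26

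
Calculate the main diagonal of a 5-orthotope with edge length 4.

||(4,4,...,4)|| = √(5)·4 ≈ 8.94427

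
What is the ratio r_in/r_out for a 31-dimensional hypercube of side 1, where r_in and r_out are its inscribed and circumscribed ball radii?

r_in / r_out = (1/2) / (1√31/2) = 1/√31 ≈ 0.179605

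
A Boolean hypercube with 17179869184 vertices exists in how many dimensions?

n = log_2(17179869184) = 34.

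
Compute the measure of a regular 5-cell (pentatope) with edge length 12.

V_4 = √(5) · 12^4 / (4! · 2^(4/2)) ≈ 482.991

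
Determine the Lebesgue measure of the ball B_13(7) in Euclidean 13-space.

V_13(7) = π^(13/2) · (7)^13 / Γ(13/2 + 1) = 1771684761728·π^6/19305 ≈ 8.82299e+10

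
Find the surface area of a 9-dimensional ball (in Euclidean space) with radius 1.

S_9(1) = 2·π^(9/2)·(1)^8 / Γ(9/2) = 32·π^4/105 ≈ 29.6866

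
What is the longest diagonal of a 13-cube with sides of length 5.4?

d = √(5.4² + 5.4² + ... + 5.4²) [13 terms] = √(13·5.4²) = 5.4√13 ≈ 19.47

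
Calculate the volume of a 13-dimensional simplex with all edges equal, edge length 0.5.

V = (0.5^13 / 13!) · √((13+1) / 2^13) ≈ 8.10399e-16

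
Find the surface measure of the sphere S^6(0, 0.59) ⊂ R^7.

S_7(0.59) = 2·π^(7/2)·(0.59)^6 / Γ(7/2) ≈ 1.39505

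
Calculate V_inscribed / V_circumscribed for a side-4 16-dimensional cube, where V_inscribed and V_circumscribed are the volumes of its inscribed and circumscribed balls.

The radii are 4/2 and 4√16/2, so the volume ratio is (1/√16)^16 = 16^{-16/2} ≈ 2.32831e-10.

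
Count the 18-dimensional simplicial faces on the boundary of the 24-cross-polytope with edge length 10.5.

An n-cross-polytope has 2^(k+1)·C(n,k+1) k-faces. Here 2^19·C(24,19) = 524288·42504 = 22284337152.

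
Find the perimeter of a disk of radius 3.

|∂B_2(3)| = 2πr = 2π·3 ≈ 18.8496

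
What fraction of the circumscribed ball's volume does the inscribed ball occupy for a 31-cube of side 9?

V_in / V_out = (r_in/r_out)^31 = (1/√31)^31 = 31^(-31/2) ≈ 7.65409e-24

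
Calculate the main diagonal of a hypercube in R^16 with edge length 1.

Diagonal = √16 · 1 = 4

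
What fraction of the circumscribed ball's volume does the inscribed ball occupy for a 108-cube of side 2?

V_in / V_out = (r_in/r_out)^108 = (1/√108)^108 = 108^(-108/2) ≈ 1.56717e-110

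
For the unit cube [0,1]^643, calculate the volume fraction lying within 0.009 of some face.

1 - (1 - 2·0.009)^643 = 1 - 0.982^643 ≈ 0.999992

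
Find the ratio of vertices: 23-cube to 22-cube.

The 23-cube has 2^23 = 8388608 vertices. The 22-cube has 2^22 = 4194304 vertices. Ratio: 8388608/4194304 = 2.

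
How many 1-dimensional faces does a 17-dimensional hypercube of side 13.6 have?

Choose 1 of 17 axes to span the face (C(17,1) = 17 ways), then fix each of the remaining 16 coordinates at one of its two extreme values (2^16 = 65536 ways): 17·65536 = 1114112.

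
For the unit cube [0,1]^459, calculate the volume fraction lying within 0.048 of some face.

1 - (1 - 2·0.048)^459 = 1 - 0.904^459 ≈ 1 - 7.609e-21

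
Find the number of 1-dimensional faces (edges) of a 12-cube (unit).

Number of 1-faces = C(12,1)·2^(12-1) = 12·2048 = 24576.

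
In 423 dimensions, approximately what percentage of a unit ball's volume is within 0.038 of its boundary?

1 - (1-0.038)^423 ≈ 0.9999999236 ≈ 99.999992%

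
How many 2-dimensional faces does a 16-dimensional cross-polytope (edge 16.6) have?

f_2(16-orthoplex) = 2^3 · (16 choose 3) = 4480.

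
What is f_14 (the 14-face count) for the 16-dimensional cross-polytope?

Number of 14-faces = 2^(14+1) · C(16,14+1) = 32768 · 16 = 524288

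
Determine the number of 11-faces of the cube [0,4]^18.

Number of 11-faces = C(18,11) · 2^(18-11) = 31824 · 128 = 4073472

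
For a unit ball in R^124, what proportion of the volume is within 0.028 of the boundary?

V(inner)/V(outer) = ((1-0.028)/1)^124 ≈ 0.02955, so the shell fraction is 0.970446.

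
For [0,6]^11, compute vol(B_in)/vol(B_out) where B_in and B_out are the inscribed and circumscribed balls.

V_in / V_out = (r_in/r_out)^11 = (1/√11)^11 = 11^(-11/2) ≈ 1.87215e-06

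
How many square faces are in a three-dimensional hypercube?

f_2(3-cube) = (3 choose 2) · 2^1 = 6.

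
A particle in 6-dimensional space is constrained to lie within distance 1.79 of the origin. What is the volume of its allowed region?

V_6(1.79) = π^(6/2) · (1.79)^6 / Γ(6/2 + 1) ≈ 169.987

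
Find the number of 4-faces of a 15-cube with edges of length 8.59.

Choose 4 of 15 axes to span the face (C(15,4) = 1365 ways), then fix each of the remaining 11 coordinates at one of its two extreme values (2^11 = 2048 ways): 1365·2048 = 2795520.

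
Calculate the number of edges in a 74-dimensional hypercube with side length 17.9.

Number of 1-faces = C(74,1)·2^(74-1) = 74·9444732965739290427392 = 698910239464707491627008.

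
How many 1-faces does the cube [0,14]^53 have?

Number of 1-faces = C(53,1)·2^(53-1) = 53·4503599627370496 = 238690780250636288.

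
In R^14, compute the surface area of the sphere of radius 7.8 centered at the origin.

S_14(7.8) = 2·π^(14/2)·(7.8)^13 / Γ(14/2) ≈ 3.31876e+12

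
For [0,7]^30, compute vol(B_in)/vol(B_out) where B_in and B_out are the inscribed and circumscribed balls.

The radii are 7/2 and 7√30/2, so the volume ratio is (1/√30)^30 = 30^{-30/2} ≈ 6.96917e-23.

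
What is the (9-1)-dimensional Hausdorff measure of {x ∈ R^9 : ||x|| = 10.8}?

The surface area of an n-ball is 2π^(n/2) r^(n-1) / Γ(n/2). For n=9, r=10.8: 5.49478e+09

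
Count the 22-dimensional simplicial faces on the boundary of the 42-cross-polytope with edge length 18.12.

Number of 22-faces = 2^(22+1) · C(42,22+1) = 8388608 · 446775310800 = 3747822946379366400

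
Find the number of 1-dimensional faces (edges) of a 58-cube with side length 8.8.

An n-cube has n·2^(n-1) edges. With n = 58: 58·144115188075855872 = 8358680908399640576.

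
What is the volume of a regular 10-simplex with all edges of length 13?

V_10 = √(11) · 13^10 / (10! · 2^(10/2)) ≈ 3937.47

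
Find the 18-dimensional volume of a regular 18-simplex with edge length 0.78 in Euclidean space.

V_18 = √(19) · 0.78^18 / (18! · 2^(18/2)) ≈ 1.51869e-20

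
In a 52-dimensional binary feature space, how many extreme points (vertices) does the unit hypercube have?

Number of vertices = 2^52 = 4503599627370496.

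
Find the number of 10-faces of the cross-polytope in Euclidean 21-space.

Number of 10-faces = 2^(10+1) · C(21,10+1) = 2048 · 352716 = 722362368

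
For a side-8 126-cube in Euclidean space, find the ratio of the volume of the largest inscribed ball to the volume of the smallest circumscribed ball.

V_in/V_out = n^(-n/2) = 126^(-126/2) ≈ 4.74958e-133.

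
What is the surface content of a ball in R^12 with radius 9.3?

The surface area of an n-ball is 2π^(n/2) r^(n-1) / Γ(n/2). For n=12, r=9.3: 7.21208e+11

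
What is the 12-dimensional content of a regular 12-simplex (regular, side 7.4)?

V = (7.4^12 / 12!) · √((12+1) / 2^12) ≈ 3.17129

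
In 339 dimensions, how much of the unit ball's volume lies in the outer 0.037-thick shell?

V(inner)/V(outer) = ((1-0.037)/1)^339 ≈ 2.814e-06, so the shell fraction is 0.9999971861.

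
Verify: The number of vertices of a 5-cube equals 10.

False. The 5-cube has 2^5 = 32 vertices.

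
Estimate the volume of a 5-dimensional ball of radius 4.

The n-ball volume is π^(n/2)·r^n/Γ(n/2+1). With n=5, r=4: V = 8192·π^2/15 ≈ 5390.12.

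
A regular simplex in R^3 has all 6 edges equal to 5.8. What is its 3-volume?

Volume = (√2/12) · 5.8³ = 22.9942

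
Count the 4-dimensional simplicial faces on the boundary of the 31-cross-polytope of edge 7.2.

An n-cross-polytope has 2^(k+1)·C(n,k+1) k-faces. Here 2^5·C(31,5) = 32·169911 = 5437152.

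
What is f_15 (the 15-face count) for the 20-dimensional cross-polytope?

Number of 15-faces = 2^(15+1) · C(20,15+1) = 65536 · 4845 = 317521920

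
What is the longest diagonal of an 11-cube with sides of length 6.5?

||(6.5,6.5,...,6.5)|| = √(11)·6.5 ≈ 21.5581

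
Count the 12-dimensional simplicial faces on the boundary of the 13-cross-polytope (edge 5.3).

An n-cross-polytope has 2^(k+1)·C(n,k+1) k-faces. Here 2^13·C(13,13) = 8192·1 = 8192.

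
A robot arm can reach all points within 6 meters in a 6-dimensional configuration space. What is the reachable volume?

V_6(6) = π^(6/2) · (6)^6 / Γ(6/2 + 1) = 7776·π^3 ≈ 241105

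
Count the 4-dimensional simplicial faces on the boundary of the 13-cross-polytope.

Each 4-face is the convex hull of 5 vertices, one chosen as ±e_i from each of 5 distinct axes: 2^5·C(13,5) = 41184.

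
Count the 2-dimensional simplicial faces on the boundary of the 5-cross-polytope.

An n-cross-polytope has 2^(k+1)·C(n,k+1) k-faces. Here 2^3·C(5,3) = 8·10 = 80.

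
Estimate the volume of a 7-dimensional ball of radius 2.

Volume = π^{7/2}·(2)^7/Γ(9/2) = 2048·π^3/105 ≈ 604.77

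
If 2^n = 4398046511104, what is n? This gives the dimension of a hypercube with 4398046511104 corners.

2^n = 4398046511104 ⇒ n = log_2(4398046511104) = 42.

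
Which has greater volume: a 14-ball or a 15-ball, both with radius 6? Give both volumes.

V_14(6) ≈ 4.69609e+10. V_15(6) ≈ 1.79349e+11. The 15-ball is larger.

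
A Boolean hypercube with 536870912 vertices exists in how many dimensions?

Since 2^n = 536870912, we have n = 29.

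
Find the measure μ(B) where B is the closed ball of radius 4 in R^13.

V = 8589934592·π^6/135135 ≈ 6.11113e+07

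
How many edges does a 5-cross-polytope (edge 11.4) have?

An n-cross-polytope has 2^(k+1)·C(n,k+1) k-faces. Here 2^2·C(5,2) = 4·10 = 40.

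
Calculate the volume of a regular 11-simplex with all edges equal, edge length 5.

V_11 = √(12) · 5^11 / (11! · 2^(11/2)) ≈ 0.0936354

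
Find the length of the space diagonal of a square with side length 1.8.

Diagonal = √2 · 1.8 ≈ 2.54558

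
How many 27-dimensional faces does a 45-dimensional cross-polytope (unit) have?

Each 27-face is the convex hull of 28 vertices, one chosen as ±e_i from each of 28 distinct axes: 2^28·C(45,28) = 296102723684495523840.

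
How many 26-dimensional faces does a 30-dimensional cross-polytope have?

f_26(30-orthoplex) = 2^27 · (30 choose 27) = 544923975680.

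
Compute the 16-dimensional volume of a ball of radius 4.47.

The n-ball volume is π^(n/2)·r^n/Γ(n/2+1). With n=16, r=4.47: V ≈ 5.97859e+09.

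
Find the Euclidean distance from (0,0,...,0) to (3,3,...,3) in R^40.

||(3,3,...,3)|| = √(40)·3 ≈ 18.9737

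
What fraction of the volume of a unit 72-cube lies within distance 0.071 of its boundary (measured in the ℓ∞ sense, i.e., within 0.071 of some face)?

Shell fraction = 1 - (1-0.142)^72 ≈ 0.999984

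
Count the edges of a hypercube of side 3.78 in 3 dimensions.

An n-cube has n·2^(n-1) edges. With n = 3: 3·4 = 12.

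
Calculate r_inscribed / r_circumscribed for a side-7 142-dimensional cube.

r_in / r_out = (7/2) / (7√142/2) = 1/√142 ≈ 0.0839181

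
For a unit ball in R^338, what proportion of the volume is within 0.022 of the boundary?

Shell fraction = 1 - (1-0.022)^338 ≈ 0.999457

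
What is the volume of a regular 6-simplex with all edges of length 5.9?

V_6 = √(7) · 5.9^6 / (6! · 2^(6/2)) ≈ 19.3749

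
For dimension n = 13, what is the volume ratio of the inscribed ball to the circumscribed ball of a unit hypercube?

Volume scales as r^n, and r_in/r_out = 1/√13, giving (1/√13)^13 ≈ 5.74603e-08.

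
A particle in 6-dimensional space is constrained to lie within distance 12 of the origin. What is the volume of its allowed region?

V_6(12) = π^(6/2) · (12)^6 / Γ(6/2 + 1) = 497664·π^3 ≈ 1.54307e+07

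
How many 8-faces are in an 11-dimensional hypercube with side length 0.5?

f_8(11-cube) = (11 choose 8) · 2^3 = 1320.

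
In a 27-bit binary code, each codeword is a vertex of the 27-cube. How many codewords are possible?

Number of vertices = 2^27 = 134217728.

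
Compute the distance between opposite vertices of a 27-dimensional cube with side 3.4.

Diagonal = √27 · 3.4 ≈ 17.6669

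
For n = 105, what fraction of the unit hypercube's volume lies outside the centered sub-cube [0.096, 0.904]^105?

Shell fraction = 1 - (1-0.192)^105 ≈ 1 - 1.898e-10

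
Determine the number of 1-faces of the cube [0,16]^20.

Number of 1-faces = C(20,1) · 2^(20-1) = 20 · 524288 = 10485760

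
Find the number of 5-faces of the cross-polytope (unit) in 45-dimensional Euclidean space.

Each 5-face is the convex hull of 6 vertices, one chosen as ±e_i from each of 6 distinct axes: 2^6·C(45,6) = 521283840.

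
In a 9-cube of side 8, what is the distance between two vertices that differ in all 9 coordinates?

The space diagonal of an n-cube of side s is s√n. Here 8·√9 = 24.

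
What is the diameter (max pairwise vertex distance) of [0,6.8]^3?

||(6.8,6.8,...,6.8)|| = √(3)·6.8 ≈ 11.7779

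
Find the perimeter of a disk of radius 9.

S = n·V_n(r)/r = 2·V_2(9)/9 (volume-to-surface relation), giving 2πr = 2π·9 ≈ 56.5487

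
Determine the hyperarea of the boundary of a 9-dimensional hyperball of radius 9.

|∂B_9(9)| = 459165024·π^4/35 ≈ 1.27791e+09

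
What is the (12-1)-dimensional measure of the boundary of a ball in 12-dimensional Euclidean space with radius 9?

S_12(9) = 2·π^(12/2)·(9)^11 / Γ(12/2) = 10460353203·π^6/20 ≈ 5.02824e+11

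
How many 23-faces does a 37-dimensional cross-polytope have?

An n-cross-polytope has 2^(k+1)·C(n,k+1) k-faces. Here 2^24·C(37,24) = 16777216·3562467300 = 59768283385036800.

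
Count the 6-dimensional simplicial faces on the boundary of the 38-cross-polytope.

f_6(38-orthoplex) = 2^7 · (38 choose 7) = 1615392768.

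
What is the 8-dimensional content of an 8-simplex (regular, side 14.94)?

V_8 = √(9) · 14.94^8 / (8! · 2^(8/2)) ≈ 11542.1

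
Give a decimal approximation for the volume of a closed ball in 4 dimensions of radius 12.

V = 10368·π^2 ≈ 102328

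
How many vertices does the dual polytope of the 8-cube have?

Number of vertices = 2n = 16.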